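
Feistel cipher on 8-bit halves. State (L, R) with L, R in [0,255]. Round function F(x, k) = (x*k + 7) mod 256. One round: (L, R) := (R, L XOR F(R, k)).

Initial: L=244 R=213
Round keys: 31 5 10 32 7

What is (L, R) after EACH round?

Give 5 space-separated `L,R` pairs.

Answer: 213,38 38,16 16,129 129,55 55,9

Derivation:
Round 1 (k=31): L=213 R=38
Round 2 (k=5): L=38 R=16
Round 3 (k=10): L=16 R=129
Round 4 (k=32): L=129 R=55
Round 5 (k=7): L=55 R=9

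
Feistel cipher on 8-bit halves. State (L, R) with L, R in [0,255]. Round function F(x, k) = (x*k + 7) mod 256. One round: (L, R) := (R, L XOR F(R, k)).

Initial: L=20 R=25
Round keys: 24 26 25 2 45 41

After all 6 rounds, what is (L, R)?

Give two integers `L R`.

Answer: 126 222

Derivation:
Round 1 (k=24): L=25 R=75
Round 2 (k=26): L=75 R=188
Round 3 (k=25): L=188 R=40
Round 4 (k=2): L=40 R=235
Round 5 (k=45): L=235 R=126
Round 6 (k=41): L=126 R=222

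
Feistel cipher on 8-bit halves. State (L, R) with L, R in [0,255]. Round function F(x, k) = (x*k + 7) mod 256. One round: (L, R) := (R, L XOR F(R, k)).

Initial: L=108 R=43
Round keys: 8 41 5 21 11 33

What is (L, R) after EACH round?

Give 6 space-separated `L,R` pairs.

Round 1 (k=8): L=43 R=51
Round 2 (k=41): L=51 R=25
Round 3 (k=5): L=25 R=183
Round 4 (k=21): L=183 R=19
Round 5 (k=11): L=19 R=111
Round 6 (k=33): L=111 R=69

Answer: 43,51 51,25 25,183 183,19 19,111 111,69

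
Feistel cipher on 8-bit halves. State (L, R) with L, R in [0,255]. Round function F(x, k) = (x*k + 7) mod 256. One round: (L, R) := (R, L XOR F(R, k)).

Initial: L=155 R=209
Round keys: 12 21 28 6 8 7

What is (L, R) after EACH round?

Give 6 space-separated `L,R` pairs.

Round 1 (k=12): L=209 R=72
Round 2 (k=21): L=72 R=62
Round 3 (k=28): L=62 R=135
Round 4 (k=6): L=135 R=15
Round 5 (k=8): L=15 R=248
Round 6 (k=7): L=248 R=192

Answer: 209,72 72,62 62,135 135,15 15,248 248,192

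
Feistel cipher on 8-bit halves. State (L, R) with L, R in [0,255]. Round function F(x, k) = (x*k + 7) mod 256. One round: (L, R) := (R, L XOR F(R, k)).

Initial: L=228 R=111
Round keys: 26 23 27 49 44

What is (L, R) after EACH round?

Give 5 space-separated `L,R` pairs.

Answer: 111,169 169,89 89,195 195,3 3,72

Derivation:
Round 1 (k=26): L=111 R=169
Round 2 (k=23): L=169 R=89
Round 3 (k=27): L=89 R=195
Round 4 (k=49): L=195 R=3
Round 5 (k=44): L=3 R=72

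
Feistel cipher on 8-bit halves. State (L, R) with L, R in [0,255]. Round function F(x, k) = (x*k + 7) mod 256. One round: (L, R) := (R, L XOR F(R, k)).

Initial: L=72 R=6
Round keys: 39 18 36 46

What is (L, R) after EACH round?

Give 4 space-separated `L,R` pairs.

Answer: 6,185 185,15 15,154 154,188

Derivation:
Round 1 (k=39): L=6 R=185
Round 2 (k=18): L=185 R=15
Round 3 (k=36): L=15 R=154
Round 4 (k=46): L=154 R=188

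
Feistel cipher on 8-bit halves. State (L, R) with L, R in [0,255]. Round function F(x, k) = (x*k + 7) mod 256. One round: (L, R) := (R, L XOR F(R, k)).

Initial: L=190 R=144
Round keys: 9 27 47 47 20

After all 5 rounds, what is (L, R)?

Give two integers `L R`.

Answer: 217 207

Derivation:
Round 1 (k=9): L=144 R=169
Round 2 (k=27): L=169 R=74
Round 3 (k=47): L=74 R=52
Round 4 (k=47): L=52 R=217
Round 5 (k=20): L=217 R=207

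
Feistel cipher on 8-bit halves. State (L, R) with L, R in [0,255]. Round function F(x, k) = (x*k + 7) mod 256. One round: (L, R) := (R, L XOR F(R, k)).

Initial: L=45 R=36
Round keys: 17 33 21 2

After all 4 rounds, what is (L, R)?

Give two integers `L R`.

Answer: 34 98

Derivation:
Round 1 (k=17): L=36 R=70
Round 2 (k=33): L=70 R=41
Round 3 (k=21): L=41 R=34
Round 4 (k=2): L=34 R=98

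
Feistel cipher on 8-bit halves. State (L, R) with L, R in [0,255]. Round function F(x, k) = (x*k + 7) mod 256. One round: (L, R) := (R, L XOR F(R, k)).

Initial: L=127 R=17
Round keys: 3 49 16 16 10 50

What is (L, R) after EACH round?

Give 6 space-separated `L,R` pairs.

Round 1 (k=3): L=17 R=69
Round 2 (k=49): L=69 R=45
Round 3 (k=16): L=45 R=146
Round 4 (k=16): L=146 R=10
Round 5 (k=10): L=10 R=249
Round 6 (k=50): L=249 R=163

Answer: 17,69 69,45 45,146 146,10 10,249 249,163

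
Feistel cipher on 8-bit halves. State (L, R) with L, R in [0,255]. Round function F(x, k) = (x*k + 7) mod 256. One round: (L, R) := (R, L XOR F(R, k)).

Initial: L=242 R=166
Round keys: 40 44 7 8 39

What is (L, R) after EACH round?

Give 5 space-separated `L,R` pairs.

Answer: 166,5 5,69 69,239 239,58 58,50

Derivation:
Round 1 (k=40): L=166 R=5
Round 2 (k=44): L=5 R=69
Round 3 (k=7): L=69 R=239
Round 4 (k=8): L=239 R=58
Round 5 (k=39): L=58 R=50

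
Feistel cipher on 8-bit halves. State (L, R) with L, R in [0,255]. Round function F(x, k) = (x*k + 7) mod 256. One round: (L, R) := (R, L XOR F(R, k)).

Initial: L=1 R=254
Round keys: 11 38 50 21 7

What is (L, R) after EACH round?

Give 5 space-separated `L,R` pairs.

Answer: 254,240 240,89 89,153 153,205 205,59

Derivation:
Round 1 (k=11): L=254 R=240
Round 2 (k=38): L=240 R=89
Round 3 (k=50): L=89 R=153
Round 4 (k=21): L=153 R=205
Round 5 (k=7): L=205 R=59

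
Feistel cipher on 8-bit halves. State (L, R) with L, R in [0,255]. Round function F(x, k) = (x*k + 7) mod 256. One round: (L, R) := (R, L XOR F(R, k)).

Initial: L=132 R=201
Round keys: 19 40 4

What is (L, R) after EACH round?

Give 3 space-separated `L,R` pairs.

Round 1 (k=19): L=201 R=118
Round 2 (k=40): L=118 R=190
Round 3 (k=4): L=190 R=137

Answer: 201,118 118,190 190,137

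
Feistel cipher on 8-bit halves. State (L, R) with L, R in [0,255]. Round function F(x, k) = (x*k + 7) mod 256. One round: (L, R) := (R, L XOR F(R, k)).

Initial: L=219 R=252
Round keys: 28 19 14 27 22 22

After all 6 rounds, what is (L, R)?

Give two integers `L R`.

Round 1 (k=28): L=252 R=76
Round 2 (k=19): L=76 R=87
Round 3 (k=14): L=87 R=133
Round 4 (k=27): L=133 R=89
Round 5 (k=22): L=89 R=40
Round 6 (k=22): L=40 R=46

Answer: 40 46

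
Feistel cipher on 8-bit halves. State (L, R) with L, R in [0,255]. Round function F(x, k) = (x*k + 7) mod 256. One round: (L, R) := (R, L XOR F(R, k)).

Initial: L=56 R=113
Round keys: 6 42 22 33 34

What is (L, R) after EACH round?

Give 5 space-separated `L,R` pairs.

Round 1 (k=6): L=113 R=149
Round 2 (k=42): L=149 R=8
Round 3 (k=22): L=8 R=34
Round 4 (k=33): L=34 R=97
Round 5 (k=34): L=97 R=203

Answer: 113,149 149,8 8,34 34,97 97,203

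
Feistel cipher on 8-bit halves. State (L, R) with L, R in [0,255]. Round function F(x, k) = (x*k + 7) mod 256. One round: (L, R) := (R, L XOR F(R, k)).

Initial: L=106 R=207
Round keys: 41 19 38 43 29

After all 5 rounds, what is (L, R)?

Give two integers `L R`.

Answer: 92 152

Derivation:
Round 1 (k=41): L=207 R=68
Round 2 (k=19): L=68 R=220
Round 3 (k=38): L=220 R=235
Round 4 (k=43): L=235 R=92
Round 5 (k=29): L=92 R=152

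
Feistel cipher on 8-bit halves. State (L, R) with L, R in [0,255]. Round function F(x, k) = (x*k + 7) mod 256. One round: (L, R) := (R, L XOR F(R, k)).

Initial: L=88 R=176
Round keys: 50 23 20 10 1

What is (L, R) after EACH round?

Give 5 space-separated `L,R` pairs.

Round 1 (k=50): L=176 R=63
Round 2 (k=23): L=63 R=0
Round 3 (k=20): L=0 R=56
Round 4 (k=10): L=56 R=55
Round 5 (k=1): L=55 R=6

Answer: 176,63 63,0 0,56 56,55 55,6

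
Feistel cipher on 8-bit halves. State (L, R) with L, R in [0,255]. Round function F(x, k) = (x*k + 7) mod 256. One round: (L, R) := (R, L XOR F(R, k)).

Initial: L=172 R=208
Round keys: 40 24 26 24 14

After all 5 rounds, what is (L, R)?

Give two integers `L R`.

Round 1 (k=40): L=208 R=43
Round 2 (k=24): L=43 R=223
Round 3 (k=26): L=223 R=134
Round 4 (k=24): L=134 R=72
Round 5 (k=14): L=72 R=113

Answer: 72 113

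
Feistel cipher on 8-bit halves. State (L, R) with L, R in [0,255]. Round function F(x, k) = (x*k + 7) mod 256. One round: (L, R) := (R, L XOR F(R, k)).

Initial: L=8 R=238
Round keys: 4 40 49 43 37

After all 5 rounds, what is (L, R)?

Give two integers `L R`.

Answer: 77 55

Derivation:
Round 1 (k=4): L=238 R=183
Round 2 (k=40): L=183 R=113
Round 3 (k=49): L=113 R=31
Round 4 (k=43): L=31 R=77
Round 5 (k=37): L=77 R=55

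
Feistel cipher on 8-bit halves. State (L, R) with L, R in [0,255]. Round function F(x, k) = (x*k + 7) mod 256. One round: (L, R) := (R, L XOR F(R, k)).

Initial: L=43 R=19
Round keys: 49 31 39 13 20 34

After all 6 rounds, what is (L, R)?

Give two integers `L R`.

Round 1 (k=49): L=19 R=129
Round 2 (k=31): L=129 R=181
Round 3 (k=39): L=181 R=27
Round 4 (k=13): L=27 R=211
Round 5 (k=20): L=211 R=152
Round 6 (k=34): L=152 R=228

Answer: 152 228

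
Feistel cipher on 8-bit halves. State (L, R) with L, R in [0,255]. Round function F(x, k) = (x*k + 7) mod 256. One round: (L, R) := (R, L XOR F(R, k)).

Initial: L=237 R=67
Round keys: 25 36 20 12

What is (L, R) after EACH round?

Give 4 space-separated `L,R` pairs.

Round 1 (k=25): L=67 R=127
Round 2 (k=36): L=127 R=160
Round 3 (k=20): L=160 R=248
Round 4 (k=12): L=248 R=7

Answer: 67,127 127,160 160,248 248,7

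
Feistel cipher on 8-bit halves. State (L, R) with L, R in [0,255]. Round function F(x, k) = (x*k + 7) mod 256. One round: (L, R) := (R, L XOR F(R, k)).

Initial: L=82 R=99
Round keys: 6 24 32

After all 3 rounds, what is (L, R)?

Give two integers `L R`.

Round 1 (k=6): L=99 R=11
Round 2 (k=24): L=11 R=108
Round 3 (k=32): L=108 R=140

Answer: 108 140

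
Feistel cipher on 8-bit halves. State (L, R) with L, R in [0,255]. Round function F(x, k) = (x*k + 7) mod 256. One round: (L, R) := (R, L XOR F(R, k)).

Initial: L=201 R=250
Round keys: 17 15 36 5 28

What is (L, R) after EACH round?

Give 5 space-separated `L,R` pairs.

Answer: 250,104 104,229 229,83 83,67 67,8

Derivation:
Round 1 (k=17): L=250 R=104
Round 2 (k=15): L=104 R=229
Round 3 (k=36): L=229 R=83
Round 4 (k=5): L=83 R=67
Round 5 (k=28): L=67 R=8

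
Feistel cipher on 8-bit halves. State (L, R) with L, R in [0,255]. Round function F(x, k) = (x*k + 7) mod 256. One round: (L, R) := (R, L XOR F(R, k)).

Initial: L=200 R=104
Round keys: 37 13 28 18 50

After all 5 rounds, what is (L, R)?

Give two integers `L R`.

Round 1 (k=37): L=104 R=199
Round 2 (k=13): L=199 R=74
Round 3 (k=28): L=74 R=216
Round 4 (k=18): L=216 R=125
Round 5 (k=50): L=125 R=169

Answer: 125 169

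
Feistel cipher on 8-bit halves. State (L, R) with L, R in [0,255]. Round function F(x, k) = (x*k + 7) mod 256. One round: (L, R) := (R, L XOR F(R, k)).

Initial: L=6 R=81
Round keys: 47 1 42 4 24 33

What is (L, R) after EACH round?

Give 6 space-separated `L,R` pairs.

Round 1 (k=47): L=81 R=224
Round 2 (k=1): L=224 R=182
Round 3 (k=42): L=182 R=3
Round 4 (k=4): L=3 R=165
Round 5 (k=24): L=165 R=124
Round 6 (k=33): L=124 R=166

Answer: 81,224 224,182 182,3 3,165 165,124 124,166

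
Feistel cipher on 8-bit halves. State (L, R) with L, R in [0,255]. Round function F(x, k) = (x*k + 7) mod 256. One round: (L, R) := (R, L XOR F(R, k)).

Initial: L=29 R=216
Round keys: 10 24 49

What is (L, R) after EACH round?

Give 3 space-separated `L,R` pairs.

Round 1 (k=10): L=216 R=106
Round 2 (k=24): L=106 R=47
Round 3 (k=49): L=47 R=108

Answer: 216,106 106,47 47,108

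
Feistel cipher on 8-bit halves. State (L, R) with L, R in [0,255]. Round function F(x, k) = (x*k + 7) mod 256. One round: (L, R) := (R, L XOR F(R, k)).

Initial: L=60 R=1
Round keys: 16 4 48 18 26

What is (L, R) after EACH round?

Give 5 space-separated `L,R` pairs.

Round 1 (k=16): L=1 R=43
Round 2 (k=4): L=43 R=178
Round 3 (k=48): L=178 R=76
Round 4 (k=18): L=76 R=237
Round 5 (k=26): L=237 R=85

Answer: 1,43 43,178 178,76 76,237 237,85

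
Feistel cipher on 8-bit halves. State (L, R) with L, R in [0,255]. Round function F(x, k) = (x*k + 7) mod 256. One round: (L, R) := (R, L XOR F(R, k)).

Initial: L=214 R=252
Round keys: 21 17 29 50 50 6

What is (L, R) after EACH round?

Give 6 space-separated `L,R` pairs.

Round 1 (k=21): L=252 R=101
Round 2 (k=17): L=101 R=64
Round 3 (k=29): L=64 R=34
Round 4 (k=50): L=34 R=235
Round 5 (k=50): L=235 R=207
Round 6 (k=6): L=207 R=10

Answer: 252,101 101,64 64,34 34,235 235,207 207,10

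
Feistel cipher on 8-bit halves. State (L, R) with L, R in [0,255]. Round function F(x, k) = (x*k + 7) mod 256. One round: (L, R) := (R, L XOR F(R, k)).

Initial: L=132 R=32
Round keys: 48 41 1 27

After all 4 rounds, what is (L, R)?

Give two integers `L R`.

Answer: 170 215

Derivation:
Round 1 (k=48): L=32 R=131
Round 2 (k=41): L=131 R=34
Round 3 (k=1): L=34 R=170
Round 4 (k=27): L=170 R=215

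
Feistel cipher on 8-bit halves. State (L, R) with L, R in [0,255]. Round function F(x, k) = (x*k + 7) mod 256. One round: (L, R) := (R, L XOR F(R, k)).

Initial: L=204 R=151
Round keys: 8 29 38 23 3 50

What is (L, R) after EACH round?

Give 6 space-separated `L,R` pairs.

Answer: 151,115 115,153 153,206 206,16 16,249 249,185

Derivation:
Round 1 (k=8): L=151 R=115
Round 2 (k=29): L=115 R=153
Round 3 (k=38): L=153 R=206
Round 4 (k=23): L=206 R=16
Round 5 (k=3): L=16 R=249
Round 6 (k=50): L=249 R=185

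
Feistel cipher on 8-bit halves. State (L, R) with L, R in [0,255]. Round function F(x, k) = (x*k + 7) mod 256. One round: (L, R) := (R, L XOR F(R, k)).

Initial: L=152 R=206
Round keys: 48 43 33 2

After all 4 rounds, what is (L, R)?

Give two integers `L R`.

Answer: 166 1

Derivation:
Round 1 (k=48): L=206 R=63
Round 2 (k=43): L=63 R=82
Round 3 (k=33): L=82 R=166
Round 4 (k=2): L=166 R=1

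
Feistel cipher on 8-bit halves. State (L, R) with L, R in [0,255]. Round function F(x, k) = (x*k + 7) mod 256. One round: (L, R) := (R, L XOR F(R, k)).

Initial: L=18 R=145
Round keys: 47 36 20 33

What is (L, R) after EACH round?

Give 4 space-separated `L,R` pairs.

Answer: 145,180 180,198 198,203 203,244

Derivation:
Round 1 (k=47): L=145 R=180
Round 2 (k=36): L=180 R=198
Round 3 (k=20): L=198 R=203
Round 4 (k=33): L=203 R=244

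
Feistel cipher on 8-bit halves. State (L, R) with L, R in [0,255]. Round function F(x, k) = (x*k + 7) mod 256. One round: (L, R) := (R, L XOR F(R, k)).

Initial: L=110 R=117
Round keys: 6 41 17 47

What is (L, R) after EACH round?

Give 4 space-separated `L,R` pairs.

Round 1 (k=6): L=117 R=171
Round 2 (k=41): L=171 R=31
Round 3 (k=17): L=31 R=189
Round 4 (k=47): L=189 R=165

Answer: 117,171 171,31 31,189 189,165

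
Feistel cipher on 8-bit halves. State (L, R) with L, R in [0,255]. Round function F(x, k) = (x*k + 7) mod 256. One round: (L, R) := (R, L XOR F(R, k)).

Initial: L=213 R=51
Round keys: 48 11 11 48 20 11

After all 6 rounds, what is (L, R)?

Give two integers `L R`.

Round 1 (k=48): L=51 R=66
Round 2 (k=11): L=66 R=238
Round 3 (k=11): L=238 R=3
Round 4 (k=48): L=3 R=121
Round 5 (k=20): L=121 R=120
Round 6 (k=11): L=120 R=86

Answer: 120 86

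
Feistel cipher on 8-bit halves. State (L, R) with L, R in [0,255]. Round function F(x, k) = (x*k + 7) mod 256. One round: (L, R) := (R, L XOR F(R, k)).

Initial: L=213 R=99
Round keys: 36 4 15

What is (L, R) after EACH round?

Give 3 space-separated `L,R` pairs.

Round 1 (k=36): L=99 R=38
Round 2 (k=4): L=38 R=252
Round 3 (k=15): L=252 R=237

Answer: 99,38 38,252 252,237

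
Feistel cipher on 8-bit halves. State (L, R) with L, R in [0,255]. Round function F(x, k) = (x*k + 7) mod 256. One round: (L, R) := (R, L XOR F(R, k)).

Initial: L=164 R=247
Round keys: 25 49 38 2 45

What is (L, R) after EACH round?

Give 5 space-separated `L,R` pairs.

Round 1 (k=25): L=247 R=130
Round 2 (k=49): L=130 R=30
Round 3 (k=38): L=30 R=249
Round 4 (k=2): L=249 R=231
Round 5 (k=45): L=231 R=91

Answer: 247,130 130,30 30,249 249,231 231,91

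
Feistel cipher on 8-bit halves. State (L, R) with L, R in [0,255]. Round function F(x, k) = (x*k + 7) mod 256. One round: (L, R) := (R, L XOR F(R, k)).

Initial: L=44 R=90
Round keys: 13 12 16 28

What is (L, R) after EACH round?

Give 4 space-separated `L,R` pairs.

Answer: 90,181 181,217 217,34 34,102

Derivation:
Round 1 (k=13): L=90 R=181
Round 2 (k=12): L=181 R=217
Round 3 (k=16): L=217 R=34
Round 4 (k=28): L=34 R=102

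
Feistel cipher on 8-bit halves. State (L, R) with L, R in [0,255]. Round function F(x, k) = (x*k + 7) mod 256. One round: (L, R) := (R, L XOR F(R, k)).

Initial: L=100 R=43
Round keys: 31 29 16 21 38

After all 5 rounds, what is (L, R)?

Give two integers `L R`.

Round 1 (k=31): L=43 R=88
Round 2 (k=29): L=88 R=212
Round 3 (k=16): L=212 R=31
Round 4 (k=21): L=31 R=70
Round 5 (k=38): L=70 R=116

Answer: 70 116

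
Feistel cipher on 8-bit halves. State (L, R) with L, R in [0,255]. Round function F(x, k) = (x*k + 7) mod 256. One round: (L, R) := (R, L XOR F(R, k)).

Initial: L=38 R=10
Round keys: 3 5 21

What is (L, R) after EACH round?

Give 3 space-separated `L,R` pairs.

Answer: 10,3 3,28 28,80

Derivation:
Round 1 (k=3): L=10 R=3
Round 2 (k=5): L=3 R=28
Round 3 (k=21): L=28 R=80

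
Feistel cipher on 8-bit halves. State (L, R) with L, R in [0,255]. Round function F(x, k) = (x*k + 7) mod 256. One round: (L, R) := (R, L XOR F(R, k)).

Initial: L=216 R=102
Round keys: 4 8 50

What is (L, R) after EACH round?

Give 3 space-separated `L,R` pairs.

Answer: 102,71 71,89 89,46

Derivation:
Round 1 (k=4): L=102 R=71
Round 2 (k=8): L=71 R=89
Round 3 (k=50): L=89 R=46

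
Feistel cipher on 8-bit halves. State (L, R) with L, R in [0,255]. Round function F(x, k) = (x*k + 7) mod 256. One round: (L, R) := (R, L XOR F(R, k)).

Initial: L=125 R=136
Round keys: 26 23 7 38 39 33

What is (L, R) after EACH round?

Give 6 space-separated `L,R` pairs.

Answer: 136,170 170,197 197,192 192,66 66,213 213,62

Derivation:
Round 1 (k=26): L=136 R=170
Round 2 (k=23): L=170 R=197
Round 3 (k=7): L=197 R=192
Round 4 (k=38): L=192 R=66
Round 5 (k=39): L=66 R=213
Round 6 (k=33): L=213 R=62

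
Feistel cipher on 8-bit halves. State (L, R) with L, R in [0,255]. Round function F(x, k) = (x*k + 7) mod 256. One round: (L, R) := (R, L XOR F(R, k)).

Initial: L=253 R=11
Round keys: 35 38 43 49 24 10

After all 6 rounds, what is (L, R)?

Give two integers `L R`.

Answer: 11 160

Derivation:
Round 1 (k=35): L=11 R=117
Round 2 (k=38): L=117 R=110
Round 3 (k=43): L=110 R=244
Round 4 (k=49): L=244 R=213
Round 5 (k=24): L=213 R=11
Round 6 (k=10): L=11 R=160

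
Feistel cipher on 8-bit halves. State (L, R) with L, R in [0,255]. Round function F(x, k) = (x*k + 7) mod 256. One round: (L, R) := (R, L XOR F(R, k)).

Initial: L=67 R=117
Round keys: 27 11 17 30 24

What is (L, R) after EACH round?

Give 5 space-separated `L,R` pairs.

Round 1 (k=27): L=117 R=29
Round 2 (k=11): L=29 R=51
Round 3 (k=17): L=51 R=119
Round 4 (k=30): L=119 R=202
Round 5 (k=24): L=202 R=128

Answer: 117,29 29,51 51,119 119,202 202,128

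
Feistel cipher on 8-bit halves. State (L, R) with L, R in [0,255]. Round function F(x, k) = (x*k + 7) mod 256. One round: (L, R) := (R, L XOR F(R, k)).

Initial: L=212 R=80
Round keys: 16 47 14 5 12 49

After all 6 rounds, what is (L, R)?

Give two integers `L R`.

Round 1 (k=16): L=80 R=211
Round 2 (k=47): L=211 R=148
Round 3 (k=14): L=148 R=204
Round 4 (k=5): L=204 R=151
Round 5 (k=12): L=151 R=215
Round 6 (k=49): L=215 R=185

Answer: 215 185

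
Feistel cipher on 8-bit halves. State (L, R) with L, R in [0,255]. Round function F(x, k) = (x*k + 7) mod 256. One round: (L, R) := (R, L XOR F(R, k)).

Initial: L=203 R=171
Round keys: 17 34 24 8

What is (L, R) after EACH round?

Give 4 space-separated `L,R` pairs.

Round 1 (k=17): L=171 R=169
Round 2 (k=34): L=169 R=210
Round 3 (k=24): L=210 R=30
Round 4 (k=8): L=30 R=37

Answer: 171,169 169,210 210,30 30,37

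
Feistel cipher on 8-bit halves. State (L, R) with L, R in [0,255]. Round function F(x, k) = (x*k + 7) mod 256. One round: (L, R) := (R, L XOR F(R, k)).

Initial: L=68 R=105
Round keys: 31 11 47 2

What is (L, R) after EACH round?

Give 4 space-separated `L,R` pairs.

Answer: 105,250 250,172 172,97 97,101

Derivation:
Round 1 (k=31): L=105 R=250
Round 2 (k=11): L=250 R=172
Round 3 (k=47): L=172 R=97
Round 4 (k=2): L=97 R=101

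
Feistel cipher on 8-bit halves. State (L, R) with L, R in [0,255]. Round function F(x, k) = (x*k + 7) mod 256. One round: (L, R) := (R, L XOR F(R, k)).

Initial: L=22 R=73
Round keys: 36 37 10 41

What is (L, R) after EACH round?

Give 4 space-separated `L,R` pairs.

Round 1 (k=36): L=73 R=93
Round 2 (k=37): L=93 R=49
Round 3 (k=10): L=49 R=172
Round 4 (k=41): L=172 R=162

Answer: 73,93 93,49 49,172 172,162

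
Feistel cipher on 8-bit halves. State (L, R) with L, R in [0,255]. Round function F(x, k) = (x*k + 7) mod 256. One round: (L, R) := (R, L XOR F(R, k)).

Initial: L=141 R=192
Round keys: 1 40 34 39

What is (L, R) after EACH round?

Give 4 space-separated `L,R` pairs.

Round 1 (k=1): L=192 R=74
Round 2 (k=40): L=74 R=87
Round 3 (k=34): L=87 R=223
Round 4 (k=39): L=223 R=87

Answer: 192,74 74,87 87,223 223,87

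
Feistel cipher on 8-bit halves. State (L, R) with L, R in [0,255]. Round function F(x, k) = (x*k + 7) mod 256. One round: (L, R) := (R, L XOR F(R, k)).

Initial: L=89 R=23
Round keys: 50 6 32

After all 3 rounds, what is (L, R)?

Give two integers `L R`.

Round 1 (k=50): L=23 R=220
Round 2 (k=6): L=220 R=56
Round 3 (k=32): L=56 R=219

Answer: 56 219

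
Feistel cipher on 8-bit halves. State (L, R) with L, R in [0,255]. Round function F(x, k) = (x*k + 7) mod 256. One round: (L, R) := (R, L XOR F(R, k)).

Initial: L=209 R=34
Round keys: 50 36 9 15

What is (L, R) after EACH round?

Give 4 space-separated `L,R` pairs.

Round 1 (k=50): L=34 R=122
Round 2 (k=36): L=122 R=13
Round 3 (k=9): L=13 R=6
Round 4 (k=15): L=6 R=108

Answer: 34,122 122,13 13,6 6,108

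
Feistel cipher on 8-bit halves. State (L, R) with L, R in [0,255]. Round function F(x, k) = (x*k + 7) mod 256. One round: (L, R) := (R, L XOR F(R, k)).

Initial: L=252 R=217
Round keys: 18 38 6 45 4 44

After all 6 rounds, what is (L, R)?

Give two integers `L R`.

Answer: 65 86

Derivation:
Round 1 (k=18): L=217 R=181
Round 2 (k=38): L=181 R=60
Round 3 (k=6): L=60 R=218
Round 4 (k=45): L=218 R=101
Round 5 (k=4): L=101 R=65
Round 6 (k=44): L=65 R=86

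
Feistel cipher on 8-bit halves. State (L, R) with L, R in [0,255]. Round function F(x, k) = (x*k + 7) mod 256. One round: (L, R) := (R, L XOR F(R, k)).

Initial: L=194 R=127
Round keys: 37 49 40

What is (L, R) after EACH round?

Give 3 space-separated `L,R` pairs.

Answer: 127,160 160,216 216,103

Derivation:
Round 1 (k=37): L=127 R=160
Round 2 (k=49): L=160 R=216
Round 3 (k=40): L=216 R=103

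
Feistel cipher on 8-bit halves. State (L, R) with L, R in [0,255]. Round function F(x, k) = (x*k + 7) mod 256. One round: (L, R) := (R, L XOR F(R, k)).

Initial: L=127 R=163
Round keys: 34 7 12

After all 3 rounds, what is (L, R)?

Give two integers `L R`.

Round 1 (k=34): L=163 R=210
Round 2 (k=7): L=210 R=102
Round 3 (k=12): L=102 R=29

Answer: 102 29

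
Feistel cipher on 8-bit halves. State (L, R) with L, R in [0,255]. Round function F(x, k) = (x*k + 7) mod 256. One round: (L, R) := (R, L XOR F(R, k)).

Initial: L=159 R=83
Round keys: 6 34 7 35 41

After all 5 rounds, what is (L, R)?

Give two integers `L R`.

Round 1 (k=6): L=83 R=102
Round 2 (k=34): L=102 R=192
Round 3 (k=7): L=192 R=33
Round 4 (k=35): L=33 R=74
Round 5 (k=41): L=74 R=192

Answer: 74 192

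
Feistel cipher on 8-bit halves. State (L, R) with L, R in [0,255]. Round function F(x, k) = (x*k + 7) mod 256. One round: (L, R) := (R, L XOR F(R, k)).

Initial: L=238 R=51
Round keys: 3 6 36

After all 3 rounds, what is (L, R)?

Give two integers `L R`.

Answer: 232 233

Derivation:
Round 1 (k=3): L=51 R=78
Round 2 (k=6): L=78 R=232
Round 3 (k=36): L=232 R=233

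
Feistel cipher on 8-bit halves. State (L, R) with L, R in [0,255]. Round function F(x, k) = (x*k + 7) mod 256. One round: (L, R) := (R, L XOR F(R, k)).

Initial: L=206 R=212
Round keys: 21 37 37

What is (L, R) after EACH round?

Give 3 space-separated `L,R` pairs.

Answer: 212,165 165,52 52,46

Derivation:
Round 1 (k=21): L=212 R=165
Round 2 (k=37): L=165 R=52
Round 3 (k=37): L=52 R=46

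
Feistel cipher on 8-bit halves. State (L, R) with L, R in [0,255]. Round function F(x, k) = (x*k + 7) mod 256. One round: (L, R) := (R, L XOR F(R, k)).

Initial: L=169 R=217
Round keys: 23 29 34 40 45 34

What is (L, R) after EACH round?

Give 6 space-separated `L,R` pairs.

Answer: 217,47 47,131 131,66 66,212 212,9 9,237

Derivation:
Round 1 (k=23): L=217 R=47
Round 2 (k=29): L=47 R=131
Round 3 (k=34): L=131 R=66
Round 4 (k=40): L=66 R=212
Round 5 (k=45): L=212 R=9
Round 6 (k=34): L=9 R=237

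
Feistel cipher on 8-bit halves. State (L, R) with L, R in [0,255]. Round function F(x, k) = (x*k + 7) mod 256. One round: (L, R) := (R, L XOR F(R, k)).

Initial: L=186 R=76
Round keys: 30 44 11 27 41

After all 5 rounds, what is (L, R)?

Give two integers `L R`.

Round 1 (k=30): L=76 R=85
Round 2 (k=44): L=85 R=239
Round 3 (k=11): L=239 R=25
Round 4 (k=27): L=25 R=69
Round 5 (k=41): L=69 R=13

Answer: 69 13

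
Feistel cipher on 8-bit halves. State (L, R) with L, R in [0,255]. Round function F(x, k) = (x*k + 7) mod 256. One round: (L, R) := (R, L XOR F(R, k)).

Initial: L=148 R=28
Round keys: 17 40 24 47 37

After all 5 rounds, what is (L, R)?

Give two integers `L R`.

Round 1 (k=17): L=28 R=119
Round 2 (k=40): L=119 R=131
Round 3 (k=24): L=131 R=56
Round 4 (k=47): L=56 R=204
Round 5 (k=37): L=204 R=187

Answer: 204 187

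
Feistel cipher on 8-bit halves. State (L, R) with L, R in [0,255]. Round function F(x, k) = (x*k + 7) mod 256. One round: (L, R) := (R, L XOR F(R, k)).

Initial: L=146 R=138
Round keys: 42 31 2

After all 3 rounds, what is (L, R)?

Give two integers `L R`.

Answer: 100 246

Derivation:
Round 1 (k=42): L=138 R=57
Round 2 (k=31): L=57 R=100
Round 3 (k=2): L=100 R=246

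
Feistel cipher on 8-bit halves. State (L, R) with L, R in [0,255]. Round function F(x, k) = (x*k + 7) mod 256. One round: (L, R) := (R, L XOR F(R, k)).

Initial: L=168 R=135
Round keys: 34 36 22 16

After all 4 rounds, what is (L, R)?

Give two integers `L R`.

Answer: 50 187

Derivation:
Round 1 (k=34): L=135 R=93
Round 2 (k=36): L=93 R=156
Round 3 (k=22): L=156 R=50
Round 4 (k=16): L=50 R=187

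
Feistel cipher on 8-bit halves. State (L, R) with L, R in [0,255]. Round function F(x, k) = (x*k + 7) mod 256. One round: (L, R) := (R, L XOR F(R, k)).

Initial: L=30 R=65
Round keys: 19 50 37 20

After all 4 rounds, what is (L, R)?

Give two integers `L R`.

Round 1 (k=19): L=65 R=196
Round 2 (k=50): L=196 R=14
Round 3 (k=37): L=14 R=201
Round 4 (k=20): L=201 R=181

Answer: 201 181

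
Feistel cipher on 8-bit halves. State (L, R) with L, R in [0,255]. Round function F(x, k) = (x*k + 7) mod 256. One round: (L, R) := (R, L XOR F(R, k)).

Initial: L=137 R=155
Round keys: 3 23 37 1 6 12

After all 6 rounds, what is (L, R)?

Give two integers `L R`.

Round 1 (k=3): L=155 R=81
Round 2 (k=23): L=81 R=213
Round 3 (k=37): L=213 R=129
Round 4 (k=1): L=129 R=93
Round 5 (k=6): L=93 R=180
Round 6 (k=12): L=180 R=42

Answer: 180 42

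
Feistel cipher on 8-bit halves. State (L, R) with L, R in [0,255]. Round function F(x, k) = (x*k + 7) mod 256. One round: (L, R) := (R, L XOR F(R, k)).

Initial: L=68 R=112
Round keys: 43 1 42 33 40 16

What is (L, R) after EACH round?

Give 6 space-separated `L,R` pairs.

Round 1 (k=43): L=112 R=147
Round 2 (k=1): L=147 R=234
Round 3 (k=42): L=234 R=248
Round 4 (k=33): L=248 R=21
Round 5 (k=40): L=21 R=183
Round 6 (k=16): L=183 R=98

Answer: 112,147 147,234 234,248 248,21 21,183 183,98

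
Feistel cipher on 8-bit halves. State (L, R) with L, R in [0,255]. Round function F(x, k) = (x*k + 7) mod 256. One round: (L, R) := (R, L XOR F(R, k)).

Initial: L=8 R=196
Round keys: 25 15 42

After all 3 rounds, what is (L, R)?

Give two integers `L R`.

Answer: 208 4

Derivation:
Round 1 (k=25): L=196 R=35
Round 2 (k=15): L=35 R=208
Round 3 (k=42): L=208 R=4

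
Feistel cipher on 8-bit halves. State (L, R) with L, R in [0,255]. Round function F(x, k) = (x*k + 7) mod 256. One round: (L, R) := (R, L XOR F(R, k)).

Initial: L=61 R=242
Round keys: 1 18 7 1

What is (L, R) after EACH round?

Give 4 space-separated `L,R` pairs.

Answer: 242,196 196,61 61,118 118,64

Derivation:
Round 1 (k=1): L=242 R=196
Round 2 (k=18): L=196 R=61
Round 3 (k=7): L=61 R=118
Round 4 (k=1): L=118 R=64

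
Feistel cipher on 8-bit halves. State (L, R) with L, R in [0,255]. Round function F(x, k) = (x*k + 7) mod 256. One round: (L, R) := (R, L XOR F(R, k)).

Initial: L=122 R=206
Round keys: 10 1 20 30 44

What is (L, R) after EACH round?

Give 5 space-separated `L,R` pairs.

Round 1 (k=10): L=206 R=105
Round 2 (k=1): L=105 R=190
Round 3 (k=20): L=190 R=182
Round 4 (k=30): L=182 R=229
Round 5 (k=44): L=229 R=213

Answer: 206,105 105,190 190,182 182,229 229,213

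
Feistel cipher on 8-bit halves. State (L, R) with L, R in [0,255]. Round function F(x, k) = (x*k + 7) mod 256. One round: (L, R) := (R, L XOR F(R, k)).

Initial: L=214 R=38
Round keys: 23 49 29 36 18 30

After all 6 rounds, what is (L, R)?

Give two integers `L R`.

Answer: 173 242

Derivation:
Round 1 (k=23): L=38 R=167
Round 2 (k=49): L=167 R=216
Round 3 (k=29): L=216 R=216
Round 4 (k=36): L=216 R=191
Round 5 (k=18): L=191 R=173
Round 6 (k=30): L=173 R=242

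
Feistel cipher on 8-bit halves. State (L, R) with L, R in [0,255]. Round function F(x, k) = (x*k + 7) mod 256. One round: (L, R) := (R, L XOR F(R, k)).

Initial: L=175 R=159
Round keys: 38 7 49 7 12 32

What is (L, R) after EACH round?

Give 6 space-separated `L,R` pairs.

Answer: 159,14 14,246 246,19 19,122 122,172 172,253

Derivation:
Round 1 (k=38): L=159 R=14
Round 2 (k=7): L=14 R=246
Round 3 (k=49): L=246 R=19
Round 4 (k=7): L=19 R=122
Round 5 (k=12): L=122 R=172
Round 6 (k=32): L=172 R=253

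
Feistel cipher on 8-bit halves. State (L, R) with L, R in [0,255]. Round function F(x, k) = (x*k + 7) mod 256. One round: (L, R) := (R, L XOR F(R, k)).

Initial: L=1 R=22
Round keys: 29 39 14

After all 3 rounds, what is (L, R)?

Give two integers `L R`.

Answer: 53 105

Derivation:
Round 1 (k=29): L=22 R=132
Round 2 (k=39): L=132 R=53
Round 3 (k=14): L=53 R=105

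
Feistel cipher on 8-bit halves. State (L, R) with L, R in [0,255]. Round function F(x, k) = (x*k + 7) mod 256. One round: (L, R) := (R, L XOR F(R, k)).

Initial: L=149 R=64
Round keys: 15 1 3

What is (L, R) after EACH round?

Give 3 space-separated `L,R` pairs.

Answer: 64,82 82,25 25,0

Derivation:
Round 1 (k=15): L=64 R=82
Round 2 (k=1): L=82 R=25
Round 3 (k=3): L=25 R=0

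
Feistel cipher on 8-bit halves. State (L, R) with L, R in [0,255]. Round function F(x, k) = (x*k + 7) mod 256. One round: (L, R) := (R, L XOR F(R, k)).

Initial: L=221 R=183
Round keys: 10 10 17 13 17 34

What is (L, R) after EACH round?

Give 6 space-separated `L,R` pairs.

Answer: 183,240 240,208 208,39 39,210 210,222 222,81

Derivation:
Round 1 (k=10): L=183 R=240
Round 2 (k=10): L=240 R=208
Round 3 (k=17): L=208 R=39
Round 4 (k=13): L=39 R=210
Round 5 (k=17): L=210 R=222
Round 6 (k=34): L=222 R=81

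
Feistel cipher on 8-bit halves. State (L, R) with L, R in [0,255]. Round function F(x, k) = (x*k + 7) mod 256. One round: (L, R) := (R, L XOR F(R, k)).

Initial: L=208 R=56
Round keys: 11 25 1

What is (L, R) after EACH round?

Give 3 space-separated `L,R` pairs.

Round 1 (k=11): L=56 R=191
Round 2 (k=25): L=191 R=150
Round 3 (k=1): L=150 R=34

Answer: 56,191 191,150 150,34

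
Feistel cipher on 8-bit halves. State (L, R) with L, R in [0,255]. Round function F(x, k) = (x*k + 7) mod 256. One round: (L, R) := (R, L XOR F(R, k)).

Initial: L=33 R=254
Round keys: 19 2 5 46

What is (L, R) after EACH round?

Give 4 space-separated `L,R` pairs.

Answer: 254,192 192,121 121,164 164,6

Derivation:
Round 1 (k=19): L=254 R=192
Round 2 (k=2): L=192 R=121
Round 3 (k=5): L=121 R=164
Round 4 (k=46): L=164 R=6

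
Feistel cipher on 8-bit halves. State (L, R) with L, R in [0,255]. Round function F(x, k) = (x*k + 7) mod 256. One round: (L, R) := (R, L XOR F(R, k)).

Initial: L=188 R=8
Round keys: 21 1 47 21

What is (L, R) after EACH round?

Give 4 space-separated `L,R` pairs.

Round 1 (k=21): L=8 R=19
Round 2 (k=1): L=19 R=18
Round 3 (k=47): L=18 R=70
Round 4 (k=21): L=70 R=215

Answer: 8,19 19,18 18,70 70,215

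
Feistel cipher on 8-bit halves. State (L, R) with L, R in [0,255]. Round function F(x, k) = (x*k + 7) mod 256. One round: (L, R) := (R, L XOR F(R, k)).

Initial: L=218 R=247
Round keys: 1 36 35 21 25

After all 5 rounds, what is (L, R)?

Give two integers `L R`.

Answer: 38 62

Derivation:
Round 1 (k=1): L=247 R=36
Round 2 (k=36): L=36 R=224
Round 3 (k=35): L=224 R=131
Round 4 (k=21): L=131 R=38
Round 5 (k=25): L=38 R=62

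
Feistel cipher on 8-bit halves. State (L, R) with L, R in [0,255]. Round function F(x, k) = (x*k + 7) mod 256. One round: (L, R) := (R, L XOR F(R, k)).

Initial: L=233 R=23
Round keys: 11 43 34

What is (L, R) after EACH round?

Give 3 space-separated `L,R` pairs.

Round 1 (k=11): L=23 R=237
Round 2 (k=43): L=237 R=193
Round 3 (k=34): L=193 R=68

Answer: 23,237 237,193 193,68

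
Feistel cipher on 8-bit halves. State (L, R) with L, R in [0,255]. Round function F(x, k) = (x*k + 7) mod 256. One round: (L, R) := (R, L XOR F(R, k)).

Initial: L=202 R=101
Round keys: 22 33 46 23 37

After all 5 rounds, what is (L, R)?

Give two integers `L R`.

Answer: 106 183

Derivation:
Round 1 (k=22): L=101 R=127
Round 2 (k=33): L=127 R=3
Round 3 (k=46): L=3 R=238
Round 4 (k=23): L=238 R=106
Round 5 (k=37): L=106 R=183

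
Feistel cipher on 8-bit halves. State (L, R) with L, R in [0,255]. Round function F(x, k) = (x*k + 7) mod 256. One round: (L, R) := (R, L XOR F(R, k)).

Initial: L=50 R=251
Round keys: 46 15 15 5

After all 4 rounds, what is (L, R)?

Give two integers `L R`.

Round 1 (k=46): L=251 R=19
Round 2 (k=15): L=19 R=223
Round 3 (k=15): L=223 R=11
Round 4 (k=5): L=11 R=225

Answer: 11 225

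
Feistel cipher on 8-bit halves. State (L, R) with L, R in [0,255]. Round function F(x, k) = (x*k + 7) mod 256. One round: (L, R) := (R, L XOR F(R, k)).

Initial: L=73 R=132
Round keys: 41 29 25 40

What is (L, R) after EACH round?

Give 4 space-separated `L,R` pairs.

Answer: 132,98 98,165 165,70 70,82

Derivation:
Round 1 (k=41): L=132 R=98
Round 2 (k=29): L=98 R=165
Round 3 (k=25): L=165 R=70
Round 4 (k=40): L=70 R=82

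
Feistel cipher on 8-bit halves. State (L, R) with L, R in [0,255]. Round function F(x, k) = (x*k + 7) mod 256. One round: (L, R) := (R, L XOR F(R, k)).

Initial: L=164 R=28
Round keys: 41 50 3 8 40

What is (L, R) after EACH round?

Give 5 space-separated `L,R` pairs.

Round 1 (k=41): L=28 R=39
Round 2 (k=50): L=39 R=185
Round 3 (k=3): L=185 R=21
Round 4 (k=8): L=21 R=22
Round 5 (k=40): L=22 R=98

Answer: 28,39 39,185 185,21 21,22 22,98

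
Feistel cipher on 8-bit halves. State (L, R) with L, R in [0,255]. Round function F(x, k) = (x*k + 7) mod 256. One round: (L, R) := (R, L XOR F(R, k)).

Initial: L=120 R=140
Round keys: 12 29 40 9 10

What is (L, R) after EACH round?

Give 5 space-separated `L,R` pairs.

Answer: 140,239 239,150 150,152 152,201 201,121

Derivation:
Round 1 (k=12): L=140 R=239
Round 2 (k=29): L=239 R=150
Round 3 (k=40): L=150 R=152
Round 4 (k=9): L=152 R=201
Round 5 (k=10): L=201 R=121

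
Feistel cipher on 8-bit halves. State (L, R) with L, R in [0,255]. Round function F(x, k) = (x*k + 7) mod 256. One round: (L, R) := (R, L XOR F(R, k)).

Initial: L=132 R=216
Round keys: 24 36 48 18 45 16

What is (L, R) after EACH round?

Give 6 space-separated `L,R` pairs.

Round 1 (k=24): L=216 R=195
Round 2 (k=36): L=195 R=171
Round 3 (k=48): L=171 R=212
Round 4 (k=18): L=212 R=68
Round 5 (k=45): L=68 R=47
Round 6 (k=16): L=47 R=179

Answer: 216,195 195,171 171,212 212,68 68,47 47,179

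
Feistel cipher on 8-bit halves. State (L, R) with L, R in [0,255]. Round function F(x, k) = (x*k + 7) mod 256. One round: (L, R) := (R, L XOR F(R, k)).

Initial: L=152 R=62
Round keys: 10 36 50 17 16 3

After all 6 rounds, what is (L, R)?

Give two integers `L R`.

Answer: 253 50

Derivation:
Round 1 (k=10): L=62 R=235
Round 2 (k=36): L=235 R=45
Round 3 (k=50): L=45 R=58
Round 4 (k=17): L=58 R=204
Round 5 (k=16): L=204 R=253
Round 6 (k=3): L=253 R=50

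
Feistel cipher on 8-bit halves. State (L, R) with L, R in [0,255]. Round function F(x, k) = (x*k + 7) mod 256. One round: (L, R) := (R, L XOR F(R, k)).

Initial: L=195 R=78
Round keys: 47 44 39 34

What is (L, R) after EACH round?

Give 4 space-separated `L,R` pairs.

Answer: 78,154 154,49 49,228 228,126

Derivation:
Round 1 (k=47): L=78 R=154
Round 2 (k=44): L=154 R=49
Round 3 (k=39): L=49 R=228
Round 4 (k=34): L=228 R=126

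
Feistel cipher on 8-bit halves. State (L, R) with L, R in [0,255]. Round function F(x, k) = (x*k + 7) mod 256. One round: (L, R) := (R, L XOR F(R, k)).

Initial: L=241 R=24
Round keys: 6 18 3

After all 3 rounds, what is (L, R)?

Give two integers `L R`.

Round 1 (k=6): L=24 R=102
Round 2 (k=18): L=102 R=43
Round 3 (k=3): L=43 R=238

Answer: 43 238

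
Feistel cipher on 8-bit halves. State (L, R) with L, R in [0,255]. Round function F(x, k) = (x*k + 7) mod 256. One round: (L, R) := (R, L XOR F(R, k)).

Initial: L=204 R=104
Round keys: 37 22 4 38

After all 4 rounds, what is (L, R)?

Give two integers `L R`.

Answer: 72 22

Derivation:
Round 1 (k=37): L=104 R=195
Round 2 (k=22): L=195 R=161
Round 3 (k=4): L=161 R=72
Round 4 (k=38): L=72 R=22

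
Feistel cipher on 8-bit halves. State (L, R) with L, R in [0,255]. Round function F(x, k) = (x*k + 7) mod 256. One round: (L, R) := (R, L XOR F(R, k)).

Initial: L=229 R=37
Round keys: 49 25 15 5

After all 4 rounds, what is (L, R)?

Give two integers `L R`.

Round 1 (k=49): L=37 R=249
Round 2 (k=25): L=249 R=125
Round 3 (k=15): L=125 R=163
Round 4 (k=5): L=163 R=75

Answer: 163 75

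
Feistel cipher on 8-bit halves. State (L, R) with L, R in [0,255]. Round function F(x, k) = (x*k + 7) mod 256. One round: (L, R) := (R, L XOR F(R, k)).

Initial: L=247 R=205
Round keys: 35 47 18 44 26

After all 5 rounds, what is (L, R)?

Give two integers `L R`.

Round 1 (k=35): L=205 R=249
Round 2 (k=47): L=249 R=115
Round 3 (k=18): L=115 R=228
Round 4 (k=44): L=228 R=68
Round 5 (k=26): L=68 R=11

Answer: 68 11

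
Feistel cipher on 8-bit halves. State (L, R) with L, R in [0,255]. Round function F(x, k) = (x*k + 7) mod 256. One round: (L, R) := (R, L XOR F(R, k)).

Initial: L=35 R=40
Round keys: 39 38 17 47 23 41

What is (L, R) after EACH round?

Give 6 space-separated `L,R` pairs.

Round 1 (k=39): L=40 R=60
Round 2 (k=38): L=60 R=199
Round 3 (k=17): L=199 R=2
Round 4 (k=47): L=2 R=162
Round 5 (k=23): L=162 R=151
Round 6 (k=41): L=151 R=148

Answer: 40,60 60,199 199,2 2,162 162,151 151,148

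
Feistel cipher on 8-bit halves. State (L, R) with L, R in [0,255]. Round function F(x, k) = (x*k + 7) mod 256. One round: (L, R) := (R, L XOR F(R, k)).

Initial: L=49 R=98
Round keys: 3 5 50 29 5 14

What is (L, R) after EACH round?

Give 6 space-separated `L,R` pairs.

Round 1 (k=3): L=98 R=28
Round 2 (k=5): L=28 R=241
Round 3 (k=50): L=241 R=5
Round 4 (k=29): L=5 R=105
Round 5 (k=5): L=105 R=17
Round 6 (k=14): L=17 R=156

Answer: 98,28 28,241 241,5 5,105 105,17 17,156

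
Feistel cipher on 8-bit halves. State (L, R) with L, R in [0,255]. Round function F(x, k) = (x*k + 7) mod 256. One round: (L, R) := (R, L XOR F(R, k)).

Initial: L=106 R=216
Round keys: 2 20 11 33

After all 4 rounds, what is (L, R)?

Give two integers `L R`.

Round 1 (k=2): L=216 R=221
Round 2 (k=20): L=221 R=147
Round 3 (k=11): L=147 R=133
Round 4 (k=33): L=133 R=191

Answer: 133 191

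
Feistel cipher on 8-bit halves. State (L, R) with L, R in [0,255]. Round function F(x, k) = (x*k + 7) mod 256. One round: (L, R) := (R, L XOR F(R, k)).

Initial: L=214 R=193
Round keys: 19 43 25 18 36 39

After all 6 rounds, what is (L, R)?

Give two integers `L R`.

Answer: 158 34

Derivation:
Round 1 (k=19): L=193 R=140
Round 2 (k=43): L=140 R=74
Round 3 (k=25): L=74 R=205
Round 4 (k=18): L=205 R=59
Round 5 (k=36): L=59 R=158
Round 6 (k=39): L=158 R=34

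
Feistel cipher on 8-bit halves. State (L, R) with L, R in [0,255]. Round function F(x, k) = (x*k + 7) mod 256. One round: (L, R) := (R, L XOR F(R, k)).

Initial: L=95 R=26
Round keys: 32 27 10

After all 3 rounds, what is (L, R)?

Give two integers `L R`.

Answer: 149 193

Derivation:
Round 1 (k=32): L=26 R=24
Round 2 (k=27): L=24 R=149
Round 3 (k=10): L=149 R=193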